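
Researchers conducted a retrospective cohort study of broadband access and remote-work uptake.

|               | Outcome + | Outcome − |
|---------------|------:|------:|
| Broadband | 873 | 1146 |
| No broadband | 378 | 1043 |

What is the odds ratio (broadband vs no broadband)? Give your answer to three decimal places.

2.102

Cells: a = 873, b = 1146, c = 378, d = 1043.
OR = (a·d)/(b·c) = (873 × 1043) / (1146 × 378) = 910539 / 433188 = 2.10195
The odds of remote-work uptake are about 2.10 times as high in the broadband group.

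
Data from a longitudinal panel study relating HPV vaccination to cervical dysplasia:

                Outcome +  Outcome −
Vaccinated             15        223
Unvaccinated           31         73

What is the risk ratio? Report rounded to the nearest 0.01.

Cells: a = 15, b = 223, c = 31, d = 73.
Risk in exposed = 15/238 = 0.06303; risk in unexposed = 31/104 = 0.29808.
RR = 0.06303 / 0.29808 = 0.21144
The risk is 79% lower among the exposed than among the unexposed.

0.21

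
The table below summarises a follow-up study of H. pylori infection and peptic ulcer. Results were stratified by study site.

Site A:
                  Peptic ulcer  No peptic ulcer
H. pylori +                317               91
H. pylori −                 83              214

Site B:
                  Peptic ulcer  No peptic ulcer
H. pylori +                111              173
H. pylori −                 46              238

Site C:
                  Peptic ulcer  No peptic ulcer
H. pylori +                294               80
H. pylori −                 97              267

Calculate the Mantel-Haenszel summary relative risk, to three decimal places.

RR_MH = Σ(aᵢ·n₀ᵢ/nᵢ) / Σ(cᵢ·n₁ᵢ/nᵢ), with n₁ᵢ = aᵢ+bᵢ (exposed), n₀ᵢ = cᵢ+dᵢ (unexposed), nᵢ = n₁ᵢ+n₀ᵢ.
Stratum 1 (Site A): n₁ = 408, n₀ = 297, n = 705; a·n₀/n = 317·297/705 = 133.5447; c·n₁/n = 83·408/705 = 48.0340
Stratum 2 (Site B): n₁ = 284, n₀ = 284, n = 568; a·n₀/n = 111·284/568 = 55.5000; c·n₁/n = 46·284/568 = 23.0000
Stratum 3 (Site C): n₁ = 374, n₀ = 364, n = 738; a·n₀/n = 294·364/738 = 145.0081; c·n₁/n = 97·374/738 = 49.1572
RR_MH = (133.5447 + 55.5000 + 145.0081) / (48.0340 + 23.0000 + 49.1572) = 334.0528 / 120.1912 = 2.77934

2.779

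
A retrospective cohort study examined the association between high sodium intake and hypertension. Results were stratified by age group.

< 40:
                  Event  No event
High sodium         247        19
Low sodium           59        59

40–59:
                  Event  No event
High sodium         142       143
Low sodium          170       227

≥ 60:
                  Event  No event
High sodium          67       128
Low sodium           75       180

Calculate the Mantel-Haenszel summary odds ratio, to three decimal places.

1.870

OR_MH = Σ(aᵢdᵢ/nᵢ) / Σ(bᵢcᵢ/nᵢ), where nᵢ is the stratum total.
Stratum 1 (< 40): n = 384; a·d/n = 247·59/384 = 37.9505; b·c/n = 19·59/384 = 2.9193
Stratum 2 (40–59): n = 682; a·d/n = 142·227/682 = 47.2639; b·c/n = 143·170/682 = 35.6452
Stratum 3 (≥ 60): n = 450; a·d/n = 67·180/450 = 26.8000; b·c/n = 128·75/450 = 21.3333
OR_MH = (37.9505 + 47.2639 + 26.8000) / (2.9193 + 35.6452 + 21.3333) = 112.0145 / 59.8978 = 1.87009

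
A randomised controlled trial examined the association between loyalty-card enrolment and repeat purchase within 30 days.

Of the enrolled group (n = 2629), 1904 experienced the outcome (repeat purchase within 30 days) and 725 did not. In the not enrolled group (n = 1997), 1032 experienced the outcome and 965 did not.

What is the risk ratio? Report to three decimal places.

1.401

From the description: a = 1904, b = 725, c = 1032, d = 965.
Risk in exposed = 1904/2629 = 0.72423; risk in unexposed = 1032/1997 = 0.51678.
RR = 0.72423 / 0.51678 = 1.40144
The risk among the exposed is 1.40 times that among the unexposed.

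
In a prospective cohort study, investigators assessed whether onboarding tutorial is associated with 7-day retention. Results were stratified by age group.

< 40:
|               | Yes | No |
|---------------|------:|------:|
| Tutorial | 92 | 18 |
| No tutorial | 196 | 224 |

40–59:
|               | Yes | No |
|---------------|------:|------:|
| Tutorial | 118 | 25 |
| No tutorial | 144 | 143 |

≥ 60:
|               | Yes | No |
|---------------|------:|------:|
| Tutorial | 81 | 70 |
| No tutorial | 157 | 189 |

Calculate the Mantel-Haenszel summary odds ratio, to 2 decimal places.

OR_MH = Σ(aᵢdᵢ/nᵢ) / Σ(bᵢcᵢ/nᵢ), where nᵢ is the stratum total.
Stratum 1 (< 40): n = 530; a·d/n = 92·224/530 = 38.8830; b·c/n = 18·196/530 = 6.6566
Stratum 2 (40–59): n = 430; a·d/n = 118·143/430 = 39.2419; b·c/n = 25·144/430 = 8.3721
Stratum 3 (≥ 60): n = 497; a·d/n = 81·189/497 = 30.8028; b·c/n = 70·157/497 = 22.1127
OR_MH = (38.8830 + 39.2419 + 30.8028) / (6.6566 + 8.3721 + 22.1127) = 108.9277 / 37.1414 = 2.93279

2.93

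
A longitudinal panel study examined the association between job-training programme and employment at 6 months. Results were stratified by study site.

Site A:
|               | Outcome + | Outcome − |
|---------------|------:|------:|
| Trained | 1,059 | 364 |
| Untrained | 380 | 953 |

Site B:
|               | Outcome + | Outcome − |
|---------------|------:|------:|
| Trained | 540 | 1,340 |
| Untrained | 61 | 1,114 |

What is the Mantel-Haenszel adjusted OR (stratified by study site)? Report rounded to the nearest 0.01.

7.32

OR_MH = Σ(aᵢdᵢ/nᵢ) / Σ(bᵢcᵢ/nᵢ), where nᵢ is the stratum total.
Stratum 1 (Site A): n = 2756; a·d/n = 1059·953/2756 = 366.1927; b·c/n = 364·380/2756 = 50.1887
Stratum 2 (Site B): n = 3055; a·d/n = 540·1114/3055 = 196.9100; b·c/n = 1340·61/3055 = 26.7561
OR_MH = (366.1927 + 196.9100) / (50.1887 + 26.7561) = 563.1027 / 76.9448 = 7.31827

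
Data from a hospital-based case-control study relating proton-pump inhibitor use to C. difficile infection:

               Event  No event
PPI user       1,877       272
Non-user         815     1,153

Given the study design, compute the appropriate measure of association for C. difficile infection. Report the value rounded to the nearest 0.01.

Cells: a = 1877, b = 272, c = 815, d = 1153.
This is a hospital-based case-control study: participants were sampled on outcome status, so risks in the source population cannot be estimated directly — relative risk is not valid here. The odds ratio is the appropriate measure.
OR = (a·d)/(b·c) = (1877 × 1153) / (272 × 815) = 2164181 / 221680 = 9.76264

9.76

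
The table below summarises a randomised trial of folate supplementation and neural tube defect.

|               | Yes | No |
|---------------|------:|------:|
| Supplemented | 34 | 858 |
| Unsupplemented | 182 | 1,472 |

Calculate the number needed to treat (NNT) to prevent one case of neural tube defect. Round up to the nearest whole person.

Risk in treated group = 34/892 = 0.03812; risk in control = 182/1654 = 0.11004.
Absolute risk reduction = 0.11004 − 0.03812 = 0.07192
NNT = 1 / ARR = 1 / 0.07192 = 13.904 → round up → 14

14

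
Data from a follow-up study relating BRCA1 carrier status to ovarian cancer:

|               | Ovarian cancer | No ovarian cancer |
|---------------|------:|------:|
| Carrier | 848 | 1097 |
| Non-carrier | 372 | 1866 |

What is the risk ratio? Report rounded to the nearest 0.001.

Cells: a = 848, b = 1097, c = 372, d = 1866.
Risk in exposed = 848/1945 = 0.43599; risk in unexposed = 372/2238 = 0.16622.
RR = 0.43599 / 0.16622 = 2.62297
The risk among the exposed is 2.62 times that among the unexposed.

2.623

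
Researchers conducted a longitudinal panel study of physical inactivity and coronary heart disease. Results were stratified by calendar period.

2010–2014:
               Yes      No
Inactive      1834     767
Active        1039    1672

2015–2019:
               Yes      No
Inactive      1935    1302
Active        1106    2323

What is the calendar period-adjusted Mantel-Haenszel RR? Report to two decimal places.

1.85

RR_MH = Σ(aᵢ·n₀ᵢ/nᵢ) / Σ(cᵢ·n₁ᵢ/nᵢ), with n₁ᵢ = aᵢ+bᵢ (exposed), n₀ᵢ = cᵢ+dᵢ (unexposed), nᵢ = n₁ᵢ+n₀ᵢ.
Stratum 1 (2010–2014): n₁ = 2601, n₀ = 2711, n = 5312; a·n₀/n = 1834·2711/5312 = 935.9891; c·n₁/n = 1039·2601/5312 = 508.7423
Stratum 2 (2015–2019): n₁ = 3237, n₀ = 3429, n = 6666; a·n₀/n = 1935·3429/6666 = 995.3668; c·n₁/n = 1106·3237/6666 = 537.0720
RR_MH = (935.9891 + 995.3668) / (508.7423 + 537.0720) = 1931.3559 / 1045.8143 = 1.84675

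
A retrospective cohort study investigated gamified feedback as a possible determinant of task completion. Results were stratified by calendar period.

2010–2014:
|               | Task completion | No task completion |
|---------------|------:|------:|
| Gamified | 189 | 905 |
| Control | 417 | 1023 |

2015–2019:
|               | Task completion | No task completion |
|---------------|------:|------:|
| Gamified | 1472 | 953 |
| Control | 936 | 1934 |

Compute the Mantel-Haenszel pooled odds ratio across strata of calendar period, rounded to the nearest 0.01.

1.93

OR_MH = Σ(aᵢdᵢ/nᵢ) / Σ(bᵢcᵢ/nᵢ), where nᵢ is the stratum total.
Stratum 1 (2010–2014): n = 2534; a·d/n = 189·1023/2534 = 76.3011; b·c/n = 905·417/2534 = 148.9286
Stratum 2 (2015–2019): n = 5295; a·d/n = 1472·1934/5295 = 537.6483; b·c/n = 953·936/5295 = 168.4623
OR_MH = (76.3011 + 537.6483) / (148.9286 + 168.4623) = 613.9495 / 317.3909 = 1.93436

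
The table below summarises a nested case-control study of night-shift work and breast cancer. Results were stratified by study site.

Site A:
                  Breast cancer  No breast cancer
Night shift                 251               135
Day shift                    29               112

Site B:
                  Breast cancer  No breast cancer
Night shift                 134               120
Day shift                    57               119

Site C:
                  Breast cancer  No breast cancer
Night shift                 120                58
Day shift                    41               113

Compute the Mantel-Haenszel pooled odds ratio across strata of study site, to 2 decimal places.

OR_MH = Σ(aᵢdᵢ/nᵢ) / Σ(bᵢcᵢ/nᵢ), where nᵢ is the stratum total.
Stratum 1 (Site A): n = 527; a·d/n = 251·112/527 = 53.3435; b·c/n = 135·29/527 = 7.4288
Stratum 2 (Site B): n = 430; a·d/n = 134·119/430 = 37.0837; b·c/n = 120·57/430 = 15.9070
Stratum 3 (Site C): n = 332; a·d/n = 120·113/332 = 40.8434; b·c/n = 58·41/332 = 7.1627
OR_MH = (53.3435 + 37.0837 + 40.8434) / (7.4288 + 15.9070 + 7.1627) = 131.2705 / 30.4985 = 4.30417

4.30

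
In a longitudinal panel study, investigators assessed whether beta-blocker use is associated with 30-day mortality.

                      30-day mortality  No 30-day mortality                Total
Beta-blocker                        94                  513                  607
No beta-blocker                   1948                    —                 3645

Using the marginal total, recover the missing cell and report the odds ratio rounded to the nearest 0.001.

0.160

The missing cell is in the unexposed row: 3645 − 1948 = 1697.
So a = 94, b = 513, c = 1948, d = 1697.
OR = (a·d)/(b·c) = (94 × 1697) / (513 × 1948) = 159518 / 999324 = 0.15963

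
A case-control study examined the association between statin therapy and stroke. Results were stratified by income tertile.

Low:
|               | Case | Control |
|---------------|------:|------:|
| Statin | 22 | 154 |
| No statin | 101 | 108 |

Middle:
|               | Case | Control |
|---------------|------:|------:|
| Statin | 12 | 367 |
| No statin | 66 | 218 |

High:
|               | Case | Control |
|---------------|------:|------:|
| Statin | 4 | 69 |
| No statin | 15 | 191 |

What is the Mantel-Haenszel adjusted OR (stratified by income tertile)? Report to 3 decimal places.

OR_MH = Σ(aᵢdᵢ/nᵢ) / Σ(bᵢcᵢ/nᵢ), where nᵢ is the stratum total.
Stratum 1 (Low): n = 385; a·d/n = 22·108/385 = 6.1714; b·c/n = 154·101/385 = 40.4000
Stratum 2 (Middle): n = 663; a·d/n = 12·218/663 = 3.9457; b·c/n = 367·66/663 = 36.5339
Stratum 3 (High): n = 279; a·d/n = 4·191/279 = 2.7384; b·c/n = 69·15/279 = 3.7097
OR_MH = (6.1714 + 3.9457 + 2.7384) / (40.4000 + 36.5339 + 3.7097) = 12.8555 / 80.6436 = 0.15941

0.159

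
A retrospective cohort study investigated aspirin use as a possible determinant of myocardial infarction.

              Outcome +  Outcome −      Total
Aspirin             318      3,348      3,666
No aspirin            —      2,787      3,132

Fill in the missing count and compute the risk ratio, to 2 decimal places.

0.79

The missing cell is in the unexposed row: 3132 − 2787 = 345.
So a = 318, b = 3348, c = 345, d = 2787.
RR = [a/(a+b)] / [c/(c+d)] = (318/3666) / (345/3132) = 0.08674/0.11015 = 0.78748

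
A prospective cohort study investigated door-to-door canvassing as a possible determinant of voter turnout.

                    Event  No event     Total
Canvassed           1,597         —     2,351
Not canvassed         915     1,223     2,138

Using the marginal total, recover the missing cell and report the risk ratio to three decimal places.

1.587

The missing cell is in the exposed row: 2351 − 1597 = 754.
So a = 1597, b = 754, c = 915, d = 1223.
RR = [a/(a+b)] / [c/(c+d)] = (1597/2351) / (915/2138) = 0.67929/0.42797 = 1.58723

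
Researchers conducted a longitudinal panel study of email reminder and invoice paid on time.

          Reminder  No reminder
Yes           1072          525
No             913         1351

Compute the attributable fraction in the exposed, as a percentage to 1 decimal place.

Reading the table with exposure as columns: a = 1072 (Reminder, case), b = 913 (Reminder, non-case), c = 525 (No reminder, case), d = 1351.
Risk in exposed = 1072/1985 = 0.54005; risk in unexposed = 525/1876 = 0.27985.
RR = 0.54005/0.27985 = 1.92978
AR% = (RR − 1)/RR × 100 = (1.92978 − 1)/1.92978 × 100 = 48.1806%

48.2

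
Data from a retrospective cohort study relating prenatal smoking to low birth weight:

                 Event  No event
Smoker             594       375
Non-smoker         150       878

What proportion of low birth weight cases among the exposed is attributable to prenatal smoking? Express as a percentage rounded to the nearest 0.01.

76.20

Cells: a = 594, b = 375, c = 150, d = 878.
Risk in exposed = 594/969 = 0.61300; risk in unexposed = 150/1028 = 0.14591.
RR = 0.61300/0.14591 = 4.20111
AR% = (RR − 1)/RR × 100 = (4.20111 − 1)/4.20111 × 100 = 76.1968%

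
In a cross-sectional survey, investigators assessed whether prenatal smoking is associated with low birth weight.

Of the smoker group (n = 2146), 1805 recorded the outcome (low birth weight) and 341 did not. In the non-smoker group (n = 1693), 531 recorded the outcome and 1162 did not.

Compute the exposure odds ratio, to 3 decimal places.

From the description: a = 1805, b = 341, c = 531, d = 1162.
OR = (a·d)/(b·c) = (1805 × 1162) / (341 × 531) = 2097410 / 181071 = 11.58336
The odds of low birth weight are about 11.58 times as high in the smoker group.

11.583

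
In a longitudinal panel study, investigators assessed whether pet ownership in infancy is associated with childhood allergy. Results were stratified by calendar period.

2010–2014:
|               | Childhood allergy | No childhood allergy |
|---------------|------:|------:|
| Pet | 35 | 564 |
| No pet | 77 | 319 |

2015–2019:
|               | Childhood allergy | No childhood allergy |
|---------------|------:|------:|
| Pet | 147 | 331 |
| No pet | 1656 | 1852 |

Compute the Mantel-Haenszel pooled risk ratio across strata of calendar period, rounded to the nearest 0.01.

RR_MH = Σ(aᵢ·n₀ᵢ/nᵢ) / Σ(cᵢ·n₁ᵢ/nᵢ), with n₁ᵢ = aᵢ+bᵢ (exposed), n₀ᵢ = cᵢ+dᵢ (unexposed), nᵢ = n₁ᵢ+n₀ᵢ.
Stratum 1 (2010–2014): n₁ = 599, n₀ = 396, n = 995; a·n₀/n = 35·396/995 = 13.9296; c·n₁/n = 77·599/995 = 46.3548
Stratum 2 (2015–2019): n₁ = 478, n₀ = 3508, n = 3986; a·n₀/n = 147·3508/3986 = 129.3718; c·n₁/n = 1656·478/3986 = 198.5871
RR_MH = (13.9296 + 129.3718) / (46.3548 + 198.5871) = 143.3014 / 244.9418 = 0.58504

0.59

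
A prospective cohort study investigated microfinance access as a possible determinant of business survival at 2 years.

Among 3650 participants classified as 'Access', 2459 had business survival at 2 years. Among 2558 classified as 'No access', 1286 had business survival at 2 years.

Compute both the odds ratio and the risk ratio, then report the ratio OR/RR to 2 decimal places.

1.52

From the description: a = 2459, b = 1191, c = 1286, d = 1272.
OR = (2459·1272)/(1191·1286) = 3127848/1531626 = 2.04217
Risk in exposed = 2459/3650 = 0.67370; risk in unexposed = 1286/2558 = 0.50274; RR = 1.34006
OR/RR = 2.04217 / 1.34006 = 1.52394
The outcome is not rare, so the OR lies further from 1 than the RR.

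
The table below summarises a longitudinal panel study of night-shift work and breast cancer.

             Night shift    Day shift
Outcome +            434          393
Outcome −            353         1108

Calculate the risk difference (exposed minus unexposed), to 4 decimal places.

0.2896

Reading the table with exposure as columns: a = 434 (Night shift, case), b = 353 (Night shift, non-case), c = 393 (Day shift, case), d = 1108.
Risk in exposed = 434/787 = 0.551461; risk in unexposed = 393/1501 = 0.261825.
Risk difference = 0.551461 − 0.261825 = 0.289636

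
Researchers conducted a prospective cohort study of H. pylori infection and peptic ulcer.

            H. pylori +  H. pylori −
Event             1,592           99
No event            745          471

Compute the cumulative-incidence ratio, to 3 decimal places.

Reading the table with exposure as columns: a = 1592 (H. pylori +, case), b = 745 (H. pylori +, non-case), c = 99 (H. pylori −, case), d = 471.
Risk in exposed = 1592/2337 = 0.68122; risk in unexposed = 99/570 = 0.17368.
RR = 0.68122 / 0.17368 = 3.92215
The risk among the exposed is 3.92 times that among the unexposed.

3.922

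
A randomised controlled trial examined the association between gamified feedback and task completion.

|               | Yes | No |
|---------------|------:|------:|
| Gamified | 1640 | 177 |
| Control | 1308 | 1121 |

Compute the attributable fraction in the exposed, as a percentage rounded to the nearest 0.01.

40.34

Cells: a = 1640, b = 177, c = 1308, d = 1121.
Risk in exposed = 1640/1817 = 0.90259; risk in unexposed = 1308/2429 = 0.53849.
RR = 0.90259/0.53849 = 1.67613
AR% = (RR − 1)/RR × 100 = (1.67613 − 1)/1.67613 × 100 = 40.3389%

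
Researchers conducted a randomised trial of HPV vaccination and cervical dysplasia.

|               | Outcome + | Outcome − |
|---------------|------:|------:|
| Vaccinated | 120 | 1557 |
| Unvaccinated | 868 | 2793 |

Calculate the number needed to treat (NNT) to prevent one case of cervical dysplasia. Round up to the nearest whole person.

Risk in treated group = 120/1677 = 0.07156; risk in control = 868/3661 = 0.23709.
Absolute risk reduction = 0.23709 − 0.07156 = 0.16554
NNT = 1 / ARR = 1 / 0.16554 = 6.041 → round up → 7

7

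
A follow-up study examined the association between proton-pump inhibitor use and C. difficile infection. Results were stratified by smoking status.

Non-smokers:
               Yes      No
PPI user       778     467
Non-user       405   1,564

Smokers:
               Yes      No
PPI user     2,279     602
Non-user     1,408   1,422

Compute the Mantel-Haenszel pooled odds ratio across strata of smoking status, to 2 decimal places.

4.56

OR_MH = Σ(aᵢdᵢ/nᵢ) / Σ(bᵢcᵢ/nᵢ), where nᵢ is the stratum total.
Stratum 1 (Non-smokers): n = 3214; a·d/n = 778·1564/3214 = 378.5912; b·c/n = 467·405/3214 = 58.8472
Stratum 2 (Smokers): n = 5711; a·d/n = 2279·1422/5711 = 567.4554; b·c/n = 602·1408/5711 = 148.4181
OR_MH = (378.5912 + 567.4554) / (58.8472 + 148.4181) = 946.0466 / 207.2654 = 4.56442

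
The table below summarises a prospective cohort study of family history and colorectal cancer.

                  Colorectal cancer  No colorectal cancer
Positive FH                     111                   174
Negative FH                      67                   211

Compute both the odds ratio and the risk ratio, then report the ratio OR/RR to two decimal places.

Cells: a = 111, b = 174, c = 67, d = 211.
OR = (111·211)/(174·67) = 23421/11658 = 2.00901
Risk in exposed = 111/285 = 0.38947; risk in unexposed = 67/278 = 0.24101; RR = 1.61603
OR/RR = 2.00901 / 1.61603 = 1.24318
The outcome is not rare, so the OR lies further from 1 than the RR.

1.24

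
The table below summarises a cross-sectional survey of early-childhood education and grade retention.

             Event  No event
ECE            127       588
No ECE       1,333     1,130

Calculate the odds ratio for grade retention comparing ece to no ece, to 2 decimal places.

0.18

Cells: a = 127, b = 588, c = 1333, d = 1130.
OR = (a·d)/(b·c) = (127 × 1130) / (588 × 1333) = 143510 / 783804 = 0.18309
Exposure is associated with lower odds of grade retention (OR = 0.18 < 1).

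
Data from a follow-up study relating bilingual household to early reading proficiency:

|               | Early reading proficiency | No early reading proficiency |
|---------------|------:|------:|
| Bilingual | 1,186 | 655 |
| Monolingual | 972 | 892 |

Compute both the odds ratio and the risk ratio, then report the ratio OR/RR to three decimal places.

Cells: a = 1186, b = 655, c = 972, d = 892.
OR = (1186·892)/(655·972) = 1057912/636660 = 1.66166
Risk in exposed = 1186/1841 = 0.64422; risk in unexposed = 972/1864 = 0.52146; RR = 1.23541
OR/RR = 1.66166 / 1.23541 = 1.34503
The outcome is not rare, so the OR lies further from 1 than the RR.

1.345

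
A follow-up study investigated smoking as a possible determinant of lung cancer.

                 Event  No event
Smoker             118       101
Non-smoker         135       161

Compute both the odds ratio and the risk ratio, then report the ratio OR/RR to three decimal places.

1.179

Cells: a = 118, b = 101, c = 135, d = 161.
OR = (118·161)/(101·135) = 18998/13635 = 1.39333
Risk in exposed = 118/219 = 0.53881; risk in unexposed = 135/296 = 0.45608; RR = 1.18140
OR/RR = 1.39333 / 1.18140 = 1.17939
The outcome is not rare, so the OR lies further from 1 than the RR.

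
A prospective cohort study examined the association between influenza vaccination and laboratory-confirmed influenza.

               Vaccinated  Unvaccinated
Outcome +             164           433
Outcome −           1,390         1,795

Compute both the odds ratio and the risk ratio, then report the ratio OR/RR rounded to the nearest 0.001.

0.901

Reading the table with exposure as columns: a = 164 (Vaccinated, case), b = 1390 (Vaccinated, non-case), c = 433 (Unvaccinated, case), d = 1795.
OR = (164·1795)/(1390·433) = 294380/601870 = 0.48911
Risk in exposed = 164/1554 = 0.10553; risk in unexposed = 433/2228 = 0.19434; RR = 0.54303
OR/RR = 0.48911 / 0.54303 = 0.90071
The outcome is not rare, so the OR lies further from 1 than the RR.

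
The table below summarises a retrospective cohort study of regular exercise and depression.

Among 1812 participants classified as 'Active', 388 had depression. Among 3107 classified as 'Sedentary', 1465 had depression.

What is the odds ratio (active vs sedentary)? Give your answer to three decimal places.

From the description: a = 388, b = 1424, c = 1465, d = 1642.
OR = (a·d)/(b·c) = (388 × 1642) / (1424 × 1465) = 637096 / 2086160 = 0.30539
Exposure is associated with lower odds of depression (OR = 0.31 < 1).

0.305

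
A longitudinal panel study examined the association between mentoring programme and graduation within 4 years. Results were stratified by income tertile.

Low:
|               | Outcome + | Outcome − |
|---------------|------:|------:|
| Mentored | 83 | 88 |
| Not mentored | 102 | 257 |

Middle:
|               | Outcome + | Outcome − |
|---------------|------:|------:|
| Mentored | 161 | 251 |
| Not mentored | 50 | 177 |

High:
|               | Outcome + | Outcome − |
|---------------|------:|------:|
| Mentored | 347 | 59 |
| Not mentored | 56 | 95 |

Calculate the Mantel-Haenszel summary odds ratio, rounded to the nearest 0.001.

OR_MH = Σ(aᵢdᵢ/nᵢ) / Σ(bᵢcᵢ/nᵢ), where nᵢ is the stratum total.
Stratum 1 (Low): n = 530; a·d/n = 83·257/530 = 40.2472; b·c/n = 88·102/530 = 16.9358
Stratum 2 (Middle): n = 639; a·d/n = 161·177/639 = 44.5962; b·c/n = 251·50/639 = 19.6401
Stratum 3 (High): n = 557; a·d/n = 347·95/557 = 59.1831; b·c/n = 59·56/557 = 5.9318
OR_MH = (40.2472 + 44.5962 + 59.1831) / (16.9358 + 19.6401 + 5.9318) = 144.0265 / 42.5077 = 3.38825

3.388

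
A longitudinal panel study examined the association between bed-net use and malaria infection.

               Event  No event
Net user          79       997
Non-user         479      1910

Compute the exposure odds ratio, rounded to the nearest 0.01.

Cells: a = 79, b = 997, c = 479, d = 1910.
OR = (a·d)/(b·c) = (79 × 1910) / (997 × 479) = 150890 / 477563 = 0.31596
Exposure is associated with lower odds of malaria infection (OR = 0.32 < 1).

0.32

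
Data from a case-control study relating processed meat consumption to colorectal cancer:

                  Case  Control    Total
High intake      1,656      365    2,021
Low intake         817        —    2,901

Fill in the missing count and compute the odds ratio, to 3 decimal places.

The missing cell is in the unexposed row: 2901 − 817 = 2084.
So a = 1656, b = 365, c = 817, d = 2084.
OR = (a·d)/(b·c) = (1656 × 2084) / (365 × 817) = 3451104 / 298205 = 11.57292

11.573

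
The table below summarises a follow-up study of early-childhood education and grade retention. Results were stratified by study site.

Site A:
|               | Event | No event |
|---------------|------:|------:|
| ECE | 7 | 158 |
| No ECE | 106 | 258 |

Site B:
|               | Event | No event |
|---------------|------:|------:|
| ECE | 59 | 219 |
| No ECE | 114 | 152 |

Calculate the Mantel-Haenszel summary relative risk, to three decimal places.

RR_MH = Σ(aᵢ·n₀ᵢ/nᵢ) / Σ(cᵢ·n₁ᵢ/nᵢ), with n₁ᵢ = aᵢ+bᵢ (exposed), n₀ᵢ = cᵢ+dᵢ (unexposed), nᵢ = n₁ᵢ+n₀ᵢ.
Stratum 1 (Site A): n₁ = 165, n₀ = 364, n = 529; a·n₀/n = 7·364/529 = 4.8166; c·n₁/n = 106·165/529 = 33.0624
Stratum 2 (Site B): n₁ = 278, n₀ = 266, n = 544; a·n₀/n = 59·266/544 = 28.8493; c·n₁/n = 114·278/544 = 58.2574
RR_MH = (4.8166 + 28.8493) / (33.0624 + 58.2574) = 33.6659 / 91.3197 = 0.36866

0.369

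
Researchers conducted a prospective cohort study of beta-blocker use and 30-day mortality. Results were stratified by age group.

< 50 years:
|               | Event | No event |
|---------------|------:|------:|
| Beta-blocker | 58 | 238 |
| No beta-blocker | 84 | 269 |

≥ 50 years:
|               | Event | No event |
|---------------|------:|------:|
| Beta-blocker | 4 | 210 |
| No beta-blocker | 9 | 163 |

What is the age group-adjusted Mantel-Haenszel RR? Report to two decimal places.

0.77

RR_MH = Σ(aᵢ·n₀ᵢ/nᵢ) / Σ(cᵢ·n₁ᵢ/nᵢ), with n₁ᵢ = aᵢ+bᵢ (exposed), n₀ᵢ = cᵢ+dᵢ (unexposed), nᵢ = n₁ᵢ+n₀ᵢ.
Stratum 1 (< 50 years): n₁ = 296, n₀ = 353, n = 649; a·n₀/n = 58·353/649 = 31.5470; c·n₁/n = 84·296/649 = 38.3112
Stratum 2 (≥ 50 years): n₁ = 214, n₀ = 172, n = 386; a·n₀/n = 4·172/386 = 1.7824; c·n₁/n = 9·214/386 = 4.9896
RR_MH = (31.5470 + 1.7824) / (38.3112 + 4.9896) = 33.3294 / 43.3009 = 0.76972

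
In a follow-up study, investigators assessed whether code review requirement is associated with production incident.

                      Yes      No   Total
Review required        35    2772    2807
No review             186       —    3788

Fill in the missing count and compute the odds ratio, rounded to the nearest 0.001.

The missing cell is in the unexposed row: 3788 − 186 = 3602.
So a = 35, b = 2772, c = 186, d = 3602.
OR = (a·d)/(b·c) = (35 × 3602) / (2772 × 186) = 126070 / 515592 = 0.24452

0.245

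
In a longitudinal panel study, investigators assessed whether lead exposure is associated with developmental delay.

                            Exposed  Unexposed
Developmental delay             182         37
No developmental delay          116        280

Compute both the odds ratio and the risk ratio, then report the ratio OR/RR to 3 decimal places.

Reading the table with exposure as columns: a = 182 (Exposed, case), b = 116 (Exposed, non-case), c = 37 (Unexposed, case), d = 280.
OR = (182·280)/(116·37) = 50960/4292 = 11.87325
Risk in exposed = 182/298 = 0.61074; risk in unexposed = 37/317 = 0.11672; RR = 5.23254
OR/RR = 11.87325 / 5.23254 = 2.26912
The outcome is not rare, so the OR lies further from 1 than the RR.

2.269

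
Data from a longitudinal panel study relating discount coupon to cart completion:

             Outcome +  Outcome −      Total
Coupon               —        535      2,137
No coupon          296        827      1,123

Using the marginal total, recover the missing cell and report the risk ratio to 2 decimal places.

2.84

The missing cell is in the exposed row: 2137 − 535 = 1602.
So a = 1602, b = 535, c = 296, d = 827.
RR = [a/(a+b)] / [c/(c+d)] = (1602/2137) / (296/1123) = 0.74965/0.26358 = 2.84411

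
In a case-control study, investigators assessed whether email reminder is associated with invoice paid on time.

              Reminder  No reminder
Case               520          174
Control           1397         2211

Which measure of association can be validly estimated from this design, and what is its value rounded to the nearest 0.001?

4.730

Reading the table with exposure as columns: a = 520 (Reminder, case), b = 1397 (Reminder, non-case), c = 174 (No reminder, case), d = 2211.
This is a case-control study: participants were sampled on outcome status, so risks in the source population cannot be estimated directly — relative risk is not valid here. The odds ratio is the appropriate measure.
OR = (a·d)/(b·c) = (520 × 2211) / (1397 × 174) = 1149720 / 243078 = 4.72984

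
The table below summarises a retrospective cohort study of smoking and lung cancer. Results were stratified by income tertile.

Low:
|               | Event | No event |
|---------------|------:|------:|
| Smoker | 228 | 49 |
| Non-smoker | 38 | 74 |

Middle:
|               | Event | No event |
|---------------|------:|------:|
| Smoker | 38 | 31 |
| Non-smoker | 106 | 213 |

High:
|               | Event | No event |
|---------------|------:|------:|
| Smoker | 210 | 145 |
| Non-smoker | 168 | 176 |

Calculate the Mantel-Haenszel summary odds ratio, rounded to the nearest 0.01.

OR_MH = Σ(aᵢdᵢ/nᵢ) / Σ(bᵢcᵢ/nᵢ), where nᵢ is the stratum total.
Stratum 1 (Low): n = 389; a·d/n = 228·74/389 = 43.3728; b·c/n = 49·38/389 = 4.7866
Stratum 2 (Middle): n = 388; a·d/n = 38·213/388 = 20.8608; b·c/n = 31·106/388 = 8.4691
Stratum 3 (High): n = 699; a·d/n = 210·176/699 = 52.8755; b·c/n = 145·168/699 = 34.8498
OR_MH = (43.3728 + 20.8608 + 52.8755) / (4.7866 + 8.4691 + 34.8498) = 117.1091 / 48.1055 = 2.43442

2.43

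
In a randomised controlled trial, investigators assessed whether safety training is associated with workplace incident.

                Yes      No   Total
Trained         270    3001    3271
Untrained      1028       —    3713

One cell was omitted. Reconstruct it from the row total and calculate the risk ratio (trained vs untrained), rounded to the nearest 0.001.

0.298

The missing cell is in the unexposed row: 3713 − 1028 = 2685.
So a = 270, b = 3001, c = 1028, d = 2685.
RR = [a/(a+b)] / [c/(c+d)] = (270/3271) / (1028/3713) = 0.08254/0.27687 = 0.29814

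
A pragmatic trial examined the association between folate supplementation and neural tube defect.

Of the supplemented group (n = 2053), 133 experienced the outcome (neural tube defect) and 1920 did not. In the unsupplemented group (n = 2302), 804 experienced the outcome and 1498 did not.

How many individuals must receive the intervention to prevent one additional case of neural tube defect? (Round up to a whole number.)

Risk in treated group = 133/2053 = 0.06478; risk in control = 804/2302 = 0.34926.
Absolute risk reduction = 0.34926 − 0.06478 = 0.28448
NNT = 1 / ARR = 1 / 0.28448 = 3.515 → round up → 4

4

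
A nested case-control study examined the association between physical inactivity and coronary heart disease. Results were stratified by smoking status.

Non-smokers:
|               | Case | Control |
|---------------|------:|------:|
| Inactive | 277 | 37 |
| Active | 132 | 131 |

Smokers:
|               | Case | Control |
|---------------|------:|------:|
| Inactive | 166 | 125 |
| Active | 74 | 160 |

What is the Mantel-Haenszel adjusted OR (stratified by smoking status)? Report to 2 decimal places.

4.35

OR_MH = Σ(aᵢdᵢ/nᵢ) / Σ(bᵢcᵢ/nᵢ), where nᵢ is the stratum total.
Stratum 1 (Non-smokers): n = 577; a·d/n = 277·131/577 = 62.8891; b·c/n = 37·132/577 = 8.4645
Stratum 2 (Smokers): n = 525; a·d/n = 166·160/525 = 50.5905; b·c/n = 125·74/525 = 17.6190
OR_MH = (62.8891 + 50.5905) / (8.4645 + 17.6190) = 113.4796 / 26.0835 = 4.35062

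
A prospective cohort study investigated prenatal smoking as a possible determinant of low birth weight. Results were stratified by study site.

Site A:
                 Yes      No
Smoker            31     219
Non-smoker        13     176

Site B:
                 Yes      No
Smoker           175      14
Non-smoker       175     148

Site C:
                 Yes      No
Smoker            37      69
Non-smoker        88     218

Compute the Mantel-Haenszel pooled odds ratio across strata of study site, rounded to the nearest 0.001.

3.176

OR_MH = Σ(aᵢdᵢ/nᵢ) / Σ(bᵢcᵢ/nᵢ), where nᵢ is the stratum total.
Stratum 1 (Site A): n = 439; a·d/n = 31·176/439 = 12.4282; b·c/n = 219·13/439 = 6.4852
Stratum 2 (Site B): n = 512; a·d/n = 175·148/512 = 50.5859; b·c/n = 14·175/512 = 4.7852
Stratum 3 (Site C): n = 412; a·d/n = 37·218/412 = 19.5777; b·c/n = 69·88/412 = 14.7379
OR_MH = (12.4282 + 50.5859 + 19.5777) / (6.4852 + 4.7852 + 14.7379) = 82.5919 / 26.0082 = 3.17561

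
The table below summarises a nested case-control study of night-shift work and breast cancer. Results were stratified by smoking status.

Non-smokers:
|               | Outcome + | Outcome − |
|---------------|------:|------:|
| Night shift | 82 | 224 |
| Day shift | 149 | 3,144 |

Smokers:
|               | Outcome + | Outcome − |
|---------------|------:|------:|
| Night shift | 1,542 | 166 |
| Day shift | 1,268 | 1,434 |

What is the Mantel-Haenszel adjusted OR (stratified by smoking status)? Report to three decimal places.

10.053

OR_MH = Σ(aᵢdᵢ/nᵢ) / Σ(bᵢcᵢ/nᵢ), where nᵢ is the stratum total.
Stratum 1 (Non-smokers): n = 3599; a·d/n = 82·3144/3599 = 71.6332; b·c/n = 224·149/3599 = 9.2737
Stratum 2 (Smokers): n = 4410; a·d/n = 1542·1434/4410 = 501.4122; b·c/n = 166·1268/4410 = 47.7297
OR_MH = (71.6332 + 501.4122) / (9.2737 + 47.7297) = 573.0455 / 57.0034 = 10.05283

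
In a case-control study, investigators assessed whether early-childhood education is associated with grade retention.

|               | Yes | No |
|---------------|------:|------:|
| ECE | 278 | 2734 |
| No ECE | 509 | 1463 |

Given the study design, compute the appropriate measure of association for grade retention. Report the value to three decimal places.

Cells: a = 278, b = 2734, c = 509, d = 1463.
This is a case-control study: participants were sampled on outcome status, so risks in the source population cannot be estimated directly — relative risk is not valid here. The odds ratio is the appropriate measure.
OR = (a·d)/(b·c) = (278 × 1463) / (2734 × 509) = 406714 / 1391606 = 0.29226

0.292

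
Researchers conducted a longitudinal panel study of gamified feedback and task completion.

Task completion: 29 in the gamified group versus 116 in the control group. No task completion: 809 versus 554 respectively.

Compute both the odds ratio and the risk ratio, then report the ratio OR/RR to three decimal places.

0.857

From the description: a = 29, b = 809, c = 116, d = 554.
OR = (29·554)/(809·116) = 16066/93844 = 0.17120
Risk in exposed = 29/838 = 0.03461; risk in unexposed = 116/670 = 0.17313; RR = 0.19988
OR/RR = 0.17120 / 0.19988 = 0.85651
The outcome is not rare, so the OR lies further from 1 than the RR.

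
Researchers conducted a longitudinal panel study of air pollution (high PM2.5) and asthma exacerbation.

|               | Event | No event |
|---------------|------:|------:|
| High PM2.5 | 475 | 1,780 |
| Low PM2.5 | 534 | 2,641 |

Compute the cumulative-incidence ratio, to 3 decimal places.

1.252

Cells: a = 475, b = 1780, c = 534, d = 2641.
Risk in exposed = 475/2255 = 0.21064; risk in unexposed = 534/3175 = 0.16819.
RR = 0.21064 / 0.16819 = 1.25242
The risk among the exposed is 1.25 times that among the unexposed.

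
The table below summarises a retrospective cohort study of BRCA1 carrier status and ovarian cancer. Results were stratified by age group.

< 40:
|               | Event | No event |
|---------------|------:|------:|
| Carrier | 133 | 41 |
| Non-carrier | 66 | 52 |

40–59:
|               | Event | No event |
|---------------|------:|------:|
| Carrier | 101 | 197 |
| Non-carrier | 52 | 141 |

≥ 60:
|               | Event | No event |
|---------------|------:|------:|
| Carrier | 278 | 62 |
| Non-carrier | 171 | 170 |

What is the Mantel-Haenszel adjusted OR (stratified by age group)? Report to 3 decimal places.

OR_MH = Σ(aᵢdᵢ/nᵢ) / Σ(bᵢcᵢ/nᵢ), where nᵢ is the stratum total.
Stratum 1 (< 40): n = 292; a·d/n = 133·52/292 = 23.6849; b·c/n = 41·66/292 = 9.2671
Stratum 2 (40–59): n = 491; a·d/n = 101·141/491 = 29.0041; b·c/n = 197·52/491 = 20.8635
Stratum 3 (≥ 60): n = 681; a·d/n = 278·170/681 = 69.3979; b·c/n = 62·171/681 = 15.5683
OR_MH = (23.6849 + 29.0041 + 69.3979) / (9.2671 + 20.8635 + 15.5683) = 122.0869 / 45.6989 = 2.67155

2.672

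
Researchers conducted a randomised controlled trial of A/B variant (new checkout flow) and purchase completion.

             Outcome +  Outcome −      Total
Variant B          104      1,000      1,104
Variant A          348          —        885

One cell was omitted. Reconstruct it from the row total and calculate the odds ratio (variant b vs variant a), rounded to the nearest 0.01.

The missing cell is in the unexposed row: 885 − 348 = 537.
So a = 104, b = 1000, c = 348, d = 537.
OR = (a·d)/(b·c) = (104 × 537) / (1000 × 348) = 55848 / 348000 = 0.16048

0.16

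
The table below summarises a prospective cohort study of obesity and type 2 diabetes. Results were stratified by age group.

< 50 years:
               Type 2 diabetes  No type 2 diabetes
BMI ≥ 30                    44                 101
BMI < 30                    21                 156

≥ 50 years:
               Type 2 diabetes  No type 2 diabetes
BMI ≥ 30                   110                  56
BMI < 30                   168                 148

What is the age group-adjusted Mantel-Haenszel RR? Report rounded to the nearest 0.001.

1.431

RR_MH = Σ(aᵢ·n₀ᵢ/nᵢ) / Σ(cᵢ·n₁ᵢ/nᵢ), with n₁ᵢ = aᵢ+bᵢ (exposed), n₀ᵢ = cᵢ+dᵢ (unexposed), nᵢ = n₁ᵢ+n₀ᵢ.
Stratum 1 (< 50 years): n₁ = 145, n₀ = 177, n = 322; a·n₀/n = 44·177/322 = 24.1863; c·n₁/n = 21·145/322 = 9.4565
Stratum 2 (≥ 50 years): n₁ = 166, n₀ = 316, n = 482; a·n₀/n = 110·316/482 = 72.1162; c·n₁/n = 168·166/482 = 57.8589
RR_MH = (24.1863 + 72.1162) / (9.4565 + 57.8589) = 96.3025 / 67.3154 = 1.43062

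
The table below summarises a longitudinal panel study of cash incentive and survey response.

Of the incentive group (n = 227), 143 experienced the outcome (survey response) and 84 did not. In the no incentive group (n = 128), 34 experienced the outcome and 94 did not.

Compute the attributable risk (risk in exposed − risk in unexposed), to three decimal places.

From the description: a = 143, b = 84, c = 34, d = 94.
Risk in exposed = 143/227 = 0.629956; risk in unexposed = 34/128 = 0.265625.
Risk difference = 0.629956 − 0.265625 = 0.364331

0.364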